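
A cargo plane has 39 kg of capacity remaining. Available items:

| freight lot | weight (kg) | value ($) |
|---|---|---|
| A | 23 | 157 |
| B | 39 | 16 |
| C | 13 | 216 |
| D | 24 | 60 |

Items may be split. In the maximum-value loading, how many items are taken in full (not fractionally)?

Sort by value per unit weight and fill in that order.
Order: C (216/13=16.62) > A (157/23=6.83) > D (60/24=2.50) > B (16/39=0.41)
Fill: take C (13 @ 216) → take A (23 @ 157) → take 3/24 of D → 7.50; 39/39 used.
2 item(s) taken whole; one partial (take 3/24 of D).

2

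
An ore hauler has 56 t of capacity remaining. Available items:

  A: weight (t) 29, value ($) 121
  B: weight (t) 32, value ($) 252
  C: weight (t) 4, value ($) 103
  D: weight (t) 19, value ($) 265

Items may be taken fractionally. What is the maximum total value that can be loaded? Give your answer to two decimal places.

Sort by value per unit weight and fill in that order.
Ratios (sorted): C 25.75, D 13.95, B 7.88, A 4.17
take C (4 @ 103); take D (19 @ 265); take B (32 @ 252); take 1/29 of A → 4.17. Capacity used 56/56.
Total value = 624.17

624.17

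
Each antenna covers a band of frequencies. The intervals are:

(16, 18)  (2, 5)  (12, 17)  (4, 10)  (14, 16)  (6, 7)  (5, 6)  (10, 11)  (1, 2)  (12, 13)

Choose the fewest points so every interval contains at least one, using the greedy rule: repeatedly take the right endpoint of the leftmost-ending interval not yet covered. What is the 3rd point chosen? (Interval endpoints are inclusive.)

11

Process intervals by earliest right end; each time one isn't hit yet, stab at its right endpoint.
Sorted: [1,2] [2,5] [5,6] [6,7] [4,10] [10,11] [12,13] [14,16] [12,17] [16,18]
{[1,2],[2,5]} hit by 2; {[5,6],[6,7],[4,10]} hit by 6; {[10,11]} hit by 11; {[12,13]} hit by 13; {[14,16],[12,17],[16,18]} hit by 16.
Points: 2, 6, 11, 13, 16 (5 total).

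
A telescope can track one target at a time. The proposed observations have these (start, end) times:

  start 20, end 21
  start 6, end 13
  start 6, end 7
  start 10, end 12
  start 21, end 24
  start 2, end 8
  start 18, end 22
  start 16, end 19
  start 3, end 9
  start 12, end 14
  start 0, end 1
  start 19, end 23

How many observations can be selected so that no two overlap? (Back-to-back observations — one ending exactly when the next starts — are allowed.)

7

Order by finish time; keep every interval that doesn't clash with the previous kept one.
Sorted by end: (0,1)  (6,7)  (2,8)  (3,9)  (10,12)  (6,13)  (12,14)  (16,19)  (20,21)  (18,22)  (19,23)  (21,24)
take (0,1); take (6,7); take (10,12); take (12,14); take (16,19); take (20,21); take (21,24).
Selected 7 observations.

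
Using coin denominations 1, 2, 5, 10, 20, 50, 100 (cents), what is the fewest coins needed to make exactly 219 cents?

6

219 = 2×100 + 1×10 + 1×5 + 2×2
Total coins = 2 + 1 + 1 + 2 = 6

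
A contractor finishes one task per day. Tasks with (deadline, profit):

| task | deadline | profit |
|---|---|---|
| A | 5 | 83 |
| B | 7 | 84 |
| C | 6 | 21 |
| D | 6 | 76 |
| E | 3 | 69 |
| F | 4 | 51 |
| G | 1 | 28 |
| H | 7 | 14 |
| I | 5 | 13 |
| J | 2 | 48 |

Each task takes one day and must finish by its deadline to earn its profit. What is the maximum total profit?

439

Sort by profit descending; place each in the latest free slot ≤ its deadline.
By profit: B(d7,84), A(d5,83), D(d6,76), E(d3,69), F(d4,51), J(d2,48), G(d1,28), C(d6,21), H(d7,14), I(d5,13)
B→slot 7; A→slot 5; D→slot 6; E→slot 3; F→slot 4; J→slot 2; G→slot 1; C skipped; H skipped; I skipped.
Profit = 28 + 48 + 69 + 51 + 83 + 76 + 84 = 439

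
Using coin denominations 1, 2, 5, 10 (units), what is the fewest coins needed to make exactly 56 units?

7

56 = 5×10 + 1×5 + 1×1
Total coins = 5 + 1 + 1 = 7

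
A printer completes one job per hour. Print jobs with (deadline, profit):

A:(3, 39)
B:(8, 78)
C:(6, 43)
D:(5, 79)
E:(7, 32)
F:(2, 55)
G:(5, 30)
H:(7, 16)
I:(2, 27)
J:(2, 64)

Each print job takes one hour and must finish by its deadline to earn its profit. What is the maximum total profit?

420

Take jobs in profit order; each goes to the latest open slot no later than its deadline.
By profit: D(d5,79), B(d8,78), J(d2,64), F(d2,55), C(d6,43), A(d3,39), E(d7,32), G(d5,30), I(d2,27), H(d7,16)
D→slot 5; B→slot 8; J→slot 2; F→slot 1; C→slot 6; A→slot 3; E→slot 7; G→slot 4; I skipped; H skipped.
Profit = 55 + 64 + 39 + 30 + 79 + 43 + 32 + 78 = 420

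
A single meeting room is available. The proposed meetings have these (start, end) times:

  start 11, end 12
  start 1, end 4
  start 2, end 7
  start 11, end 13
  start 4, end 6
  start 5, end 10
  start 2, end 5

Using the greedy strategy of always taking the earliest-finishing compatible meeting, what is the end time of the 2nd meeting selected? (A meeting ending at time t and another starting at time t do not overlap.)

Sorted by end: (1,4)  (2,5)  (4,6)  (2,7)  (5,10)  (11,12)  (11,13)
take (1,4); take (4,6); skip (5,10); take (11,12).
Selected: (1,4) (4,6) (11,12)

6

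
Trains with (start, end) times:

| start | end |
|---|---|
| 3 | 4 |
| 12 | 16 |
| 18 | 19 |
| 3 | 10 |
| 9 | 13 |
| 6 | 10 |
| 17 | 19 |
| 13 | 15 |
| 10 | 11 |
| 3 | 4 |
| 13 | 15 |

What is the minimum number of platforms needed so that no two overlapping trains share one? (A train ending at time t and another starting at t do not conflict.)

3

The answer is the maximum number of intervals overlapping at any instant.
Events (time:±→running): 3:+→1 3:+→2 3:+→3 … peak 3.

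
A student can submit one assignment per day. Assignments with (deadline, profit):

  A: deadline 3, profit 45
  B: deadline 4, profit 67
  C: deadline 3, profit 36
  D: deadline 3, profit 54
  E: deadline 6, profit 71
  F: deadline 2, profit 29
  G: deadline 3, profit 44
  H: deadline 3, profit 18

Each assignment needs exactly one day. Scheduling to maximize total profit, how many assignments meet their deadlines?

5

Profit order: E=71 B=67 D=54 A=45 G=44 C=36 F=29 H=18
Assign: E→slot 6, B→slot 4, D→slot 3, A→slot 2, G→slot 1, C skipped, F skipped, H skipped.
Slots: [1:G] [2:A] [3:D] [4:B] [6:E]
5 of 8 scheduled.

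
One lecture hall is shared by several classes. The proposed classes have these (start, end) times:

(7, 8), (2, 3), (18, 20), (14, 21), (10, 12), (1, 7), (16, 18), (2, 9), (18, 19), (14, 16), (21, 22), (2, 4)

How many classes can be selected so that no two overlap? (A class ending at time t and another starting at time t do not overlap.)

7

Order by finish time; keep every interval that doesn't clash with the previous kept one.
Sorted by end: (2,3)  (2,4)  (1,7)  (7,8)  (2,9)  (10,12)  (14,16)  (16,18)  (18,19)  (18,20)  (14,21)  (21,22)
take (2,3); take (7,8); take (10,12); take (14,16); take (16,18); take (18,19); take (21,22).
Selected 7 classes.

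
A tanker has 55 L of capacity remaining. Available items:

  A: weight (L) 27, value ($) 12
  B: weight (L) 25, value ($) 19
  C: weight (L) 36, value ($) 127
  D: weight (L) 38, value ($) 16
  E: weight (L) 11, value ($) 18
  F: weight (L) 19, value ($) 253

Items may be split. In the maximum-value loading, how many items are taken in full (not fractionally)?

Sort by value per unit weight and fill in that order.
Order: F (253/19=13.32) > C (127/36=3.53) > E (18/11=1.64) > B (19/25=0.76) > A (12/27=0.44) > D (16/38=0.42)
Fill: take F (19 @ 253) → take C (36 @ 127); 55/55 used.
2 item(s) taken whole.

2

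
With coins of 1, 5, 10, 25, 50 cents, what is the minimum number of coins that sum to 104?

Greedy: take as many of the largest coin as possible, then repeat with the remainder.
104 = 2×50 + 4×1
Total coins = 2 + 4 = 6

6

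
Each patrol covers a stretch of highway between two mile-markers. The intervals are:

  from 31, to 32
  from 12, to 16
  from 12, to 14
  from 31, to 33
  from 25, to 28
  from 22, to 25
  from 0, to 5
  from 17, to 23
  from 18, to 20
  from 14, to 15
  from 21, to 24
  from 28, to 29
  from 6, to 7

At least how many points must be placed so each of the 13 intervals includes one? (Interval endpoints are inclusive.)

7

Sort by right endpoint; whenever an interval is uncovered, place a point at its right end.
By right end: [0,5]  [6,7]  [12,14]  [14,15]  [12,16]  [18,20]  [17,23]  [21,24]  [22,25]  [25,28]  [28,29]  [31,32]  [31,33]
[0,5] uncovered → point at 5; [6,7] uncovered → point at 7; [12,14] uncovered → point at 14; [18,20] uncovered → point at 20; [21,24] uncovered → point at 24; [25,28] uncovered → point at 28; [31,32] uncovered → point at 32.
Points: 5, 7, 14, 20, 24, 28, 32 (7 total).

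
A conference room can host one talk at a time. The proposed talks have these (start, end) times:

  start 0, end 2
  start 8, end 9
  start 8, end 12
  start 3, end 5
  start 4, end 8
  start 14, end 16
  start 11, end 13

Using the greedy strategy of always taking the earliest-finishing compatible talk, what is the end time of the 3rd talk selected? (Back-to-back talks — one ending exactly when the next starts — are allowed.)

Order by finish time; keep every interval that doesn't clash with the previous kept one.
Sorted by end: (0,2)  (3,5)  (4,8)  (8,9)  (8,12)  (11,13)  (14,16)
take (0,2); take (3,5); take (8,9); take (11,13); take (14,16).
Selected: (0,2) (3,5) (8,9) (11,13) (14,16)

9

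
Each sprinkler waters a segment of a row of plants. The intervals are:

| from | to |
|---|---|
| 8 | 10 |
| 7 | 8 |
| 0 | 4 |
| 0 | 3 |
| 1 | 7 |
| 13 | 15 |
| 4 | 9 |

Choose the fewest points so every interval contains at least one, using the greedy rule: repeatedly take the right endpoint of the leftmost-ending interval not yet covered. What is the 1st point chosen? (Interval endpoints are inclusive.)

3

By right end: [0,3]  [0,4]  [1,7]  [7,8]  [4,9]  [8,10]  [13,15]
[0,3] uncovered → point at 3; [7,8] uncovered → point at 8; [13,15] uncovered → point at 15.
Points: 3, 8, 15 (3 total).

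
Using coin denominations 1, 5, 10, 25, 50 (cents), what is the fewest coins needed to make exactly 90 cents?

Greedy: take as many of the largest coin as possible, then repeat with the remainder.
90 = 1×50 + 1×25 + 1×10 + 1×5
Total coins = 1 + 1 + 1 + 1 = 4

4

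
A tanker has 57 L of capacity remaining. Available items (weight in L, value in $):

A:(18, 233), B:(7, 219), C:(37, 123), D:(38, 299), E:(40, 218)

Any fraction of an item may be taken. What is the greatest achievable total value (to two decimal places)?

703.79

Greedy by value/weight ratio, highest first.
Ratios (sorted): B 31.29, A 12.94, D 7.87, E 5.45, C 3.32
take B (7 @ 219); take A (18 @ 233); take 32/38 of D → 251.79. Capacity used 57/57.
Total value = 703.79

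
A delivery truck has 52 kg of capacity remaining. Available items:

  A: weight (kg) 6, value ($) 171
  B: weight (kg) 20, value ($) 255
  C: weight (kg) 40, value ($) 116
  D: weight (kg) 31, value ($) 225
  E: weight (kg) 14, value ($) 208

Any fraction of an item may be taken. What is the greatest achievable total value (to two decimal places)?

Greedy by value/weight ratio, highest first.
Order: A (171/6=28.50) > E (208/14=14.86) > B (255/20=12.75) > D (225/31=7.26) > C (116/40=2.90)
Fill: take A (6 @ 171) → take E (14 @ 208) → take B (20 @ 255) → take 12/31 of D → 87.10; 52/52 used.
Total value = 721.10

721.10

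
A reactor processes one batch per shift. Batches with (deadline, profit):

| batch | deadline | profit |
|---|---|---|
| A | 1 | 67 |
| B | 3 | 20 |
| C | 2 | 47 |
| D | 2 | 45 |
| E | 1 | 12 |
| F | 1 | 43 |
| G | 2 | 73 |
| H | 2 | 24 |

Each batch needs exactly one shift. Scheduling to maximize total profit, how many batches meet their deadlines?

Sort by profit descending; place each in the latest free slot ≤ its deadline.
By profit: G(d2,73), A(d1,67), C(d2,47), D(d2,45), F(d1,43), H(d2,24), B(d3,20), E(d1,12)
G→slot 2; A→slot 1; C skipped; D skipped; F skipped; H skipped; B→slot 3; E skipped.
3 of 8 scheduled.

3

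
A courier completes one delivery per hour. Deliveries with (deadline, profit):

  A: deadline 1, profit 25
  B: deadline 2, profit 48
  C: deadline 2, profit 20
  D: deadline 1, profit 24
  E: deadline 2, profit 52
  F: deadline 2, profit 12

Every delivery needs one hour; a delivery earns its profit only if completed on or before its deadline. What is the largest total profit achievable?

100

Sort by profit descending; place each in the latest free slot ≤ its deadline.
By profit: E(d2,52), B(d2,48), A(d1,25), D(d1,24), C(d2,20), F(d2,12)
E→slot 2; B→slot 1; A skipped; D skipped; C skipped; F skipped.
Profit = 48 + 52 = 100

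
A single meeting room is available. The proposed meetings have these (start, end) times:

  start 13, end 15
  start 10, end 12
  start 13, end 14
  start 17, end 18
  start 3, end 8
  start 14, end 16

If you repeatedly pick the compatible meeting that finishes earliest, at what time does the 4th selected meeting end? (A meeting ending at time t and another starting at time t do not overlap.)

16

By end time: (3,8), (10,12), (13,14), (13,15), (14,16), (17,18).
Pick (3,8); next start ≥ 8 → (10,12); next start ≥ 12 → (13,14); next start ≥ 14 → (14,16); next start ≥ 16 → (17,18).
Selected: (3,8) (10,12) (13,14) (14,16) (17,18)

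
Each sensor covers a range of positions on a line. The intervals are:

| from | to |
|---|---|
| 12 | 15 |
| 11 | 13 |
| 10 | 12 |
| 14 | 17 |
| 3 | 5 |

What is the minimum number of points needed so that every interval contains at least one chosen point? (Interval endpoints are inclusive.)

By right end: [3,5]  [10,12]  [11,13]  [12,15]  [14,17]
[3,5] uncovered → point at 5; [10,12] uncovered → point at 12; [14,17] uncovered → point at 17.
Points: 5, 12, 17 (3 total).

3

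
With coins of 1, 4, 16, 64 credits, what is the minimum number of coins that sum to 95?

8

Use the largest denomination that fits, subtract, and repeat.
95 = 1×64 + 1×16 + 3×4 + 3×1
Total coins = 1 + 1 + 3 + 3 = 8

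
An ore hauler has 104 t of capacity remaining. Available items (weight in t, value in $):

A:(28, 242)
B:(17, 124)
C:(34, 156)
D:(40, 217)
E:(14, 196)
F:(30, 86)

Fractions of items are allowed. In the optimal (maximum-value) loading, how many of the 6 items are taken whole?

4

Order: E (196/14=14.00) > A (242/28=8.64) > B (124/17=7.29) > D (217/40=5.42) > C (156/34=4.59) > F (86/30=2.87)
Fill: take E (14 @ 196) → take A (28 @ 242) → take B (17 @ 124) → take D (40 @ 217) → take 5/34 of C → 22.94; 104/104 used.
4 item(s) taken whole; one partial (take 5/34 of C).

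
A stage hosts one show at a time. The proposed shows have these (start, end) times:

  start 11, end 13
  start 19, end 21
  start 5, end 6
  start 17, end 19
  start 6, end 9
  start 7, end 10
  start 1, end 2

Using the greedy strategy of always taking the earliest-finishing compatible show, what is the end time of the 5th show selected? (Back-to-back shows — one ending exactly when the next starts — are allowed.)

19

By end time: (1,2), (5,6), (6,9), (7,10), (11,13), (17,19), (19,21).
Pick (1,2); next start ≥ 2 → (5,6); next start ≥ 6 → (6,9); next start ≥ 9 → (11,13); next start ≥ 13 → (17,19); next start ≥ 19 → (19,21).
Selected: (1,2) (5,6) (6,9) (11,13) (17,19) (19,21)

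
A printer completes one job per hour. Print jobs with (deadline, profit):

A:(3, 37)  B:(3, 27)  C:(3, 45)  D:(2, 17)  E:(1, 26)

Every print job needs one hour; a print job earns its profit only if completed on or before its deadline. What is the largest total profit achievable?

109

Sort by profit descending; place each in the latest free slot ≤ its deadline.
Profit order: C=45 A=37 B=27 E=26 D=17
Assign: C→slot 3, A→slot 2, B→slot 1, E skipped, D skipped.
Slots: [1:B] [2:A] [3:C]
Profit = 27 + 37 + 45 = 109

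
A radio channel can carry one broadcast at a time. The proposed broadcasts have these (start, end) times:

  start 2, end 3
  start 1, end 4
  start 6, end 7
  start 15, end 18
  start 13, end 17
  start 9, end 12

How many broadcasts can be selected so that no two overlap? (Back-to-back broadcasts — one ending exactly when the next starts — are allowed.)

4

Sort by end time and greedily take each interval whose start is ≥ the last chosen end.
By end time: (2,3), (1,4), (6,7), (9,12), (13,17), (15,18).
Pick (2,3); next start ≥ 3 → (6,7); next start ≥ 7 → (9,12); next start ≥ 12 → (13,17).
Selected 4 broadcasts.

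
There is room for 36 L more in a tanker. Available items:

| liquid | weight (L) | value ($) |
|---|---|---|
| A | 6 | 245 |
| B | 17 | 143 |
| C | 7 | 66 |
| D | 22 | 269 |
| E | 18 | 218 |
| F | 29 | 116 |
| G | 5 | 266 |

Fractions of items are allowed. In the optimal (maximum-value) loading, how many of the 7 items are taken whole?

3

Sort by value per unit weight and fill in that order.
Ratios (sorted): G 53.20, A 40.83, D 12.23, E 12.11, C 9.43, B 8.41, F 4.00
take G (5 @ 266); take A (6 @ 245); take D (22 @ 269); take 3/18 of E → 36.33. Capacity used 36/36.
3 item(s) taken whole; one partial (take 3/18 of E).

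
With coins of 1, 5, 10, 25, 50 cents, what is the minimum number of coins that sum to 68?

68 = 1×50 + 1×10 + 1×5 + 3×1
Total coins = 1 + 1 + 1 + 3 = 6

6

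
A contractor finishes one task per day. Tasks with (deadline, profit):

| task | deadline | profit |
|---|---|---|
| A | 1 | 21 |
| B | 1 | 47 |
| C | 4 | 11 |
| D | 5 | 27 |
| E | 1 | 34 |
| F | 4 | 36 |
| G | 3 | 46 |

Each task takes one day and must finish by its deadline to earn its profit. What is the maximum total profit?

167

Sort by profit descending; place each in the latest free slot ≤ its deadline.
By profit: B(d1,47), G(d3,46), F(d4,36), E(d1,34), D(d5,27), A(d1,21), C(d4,11)
B→slot 1; G→slot 3; F→slot 4; E skipped; D→slot 5; A skipped; C→slot 2.
Profit = 47 + 11 + 46 + 36 + 27 = 167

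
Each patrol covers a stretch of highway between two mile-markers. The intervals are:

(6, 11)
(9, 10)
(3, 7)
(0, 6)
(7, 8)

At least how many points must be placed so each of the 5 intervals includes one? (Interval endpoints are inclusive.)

Sorted: [0,6] [3,7] [7,8] [9,10] [6,11]
{[0,6],[3,7]} hit by 6; {[7,8]} hit by 8; {[9,10],[6,11]} hit by 10.
Points: 6, 8, 10 (3 total).

3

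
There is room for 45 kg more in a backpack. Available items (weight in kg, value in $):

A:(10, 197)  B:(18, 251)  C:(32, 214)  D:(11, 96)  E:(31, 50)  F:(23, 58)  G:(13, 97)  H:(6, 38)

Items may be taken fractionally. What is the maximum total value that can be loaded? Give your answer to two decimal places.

588.77

Sort by value per unit weight and fill in that order.
Order: A (197/10=19.70) > B (251/18=13.94) > D (96/11=8.73) > G (97/13=7.46) > C (214/32=6.69) > H (38/6=6.33) > F (58/23=2.52) > E (50/31=1.61)
Fill: take A (10 @ 197) → take B (18 @ 251) → take D (11 @ 96) → take 6/13 of G → 44.77; 45/45 used.
Total value = 588.77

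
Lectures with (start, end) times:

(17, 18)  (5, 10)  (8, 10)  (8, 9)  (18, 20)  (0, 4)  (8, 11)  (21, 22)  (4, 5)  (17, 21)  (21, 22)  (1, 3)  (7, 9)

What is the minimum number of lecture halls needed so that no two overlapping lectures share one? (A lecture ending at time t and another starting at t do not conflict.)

5

starts: [0, 1, 4, 5, 7, 8, 8, 8, 17, 17, 18, 21, 21]
ends:   [3, 4, 5, 9, 9, 10, 10, 11, 18, 20, 21, 22, 22]
s0→1 s1→2 e3→1 e4→0 s4→1 e5→0 s5→1 s7→2 s8→3 s8→4 s8→5  — peak 5.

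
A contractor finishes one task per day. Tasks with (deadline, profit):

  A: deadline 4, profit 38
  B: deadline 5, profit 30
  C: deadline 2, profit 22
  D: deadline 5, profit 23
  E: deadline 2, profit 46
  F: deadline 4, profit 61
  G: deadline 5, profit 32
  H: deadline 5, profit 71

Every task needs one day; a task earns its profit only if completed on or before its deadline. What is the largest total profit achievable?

Take jobs in profit order; each goes to the latest open slot no later than its deadline.
By profit: H(d5,71), F(d4,61), E(d2,46), A(d4,38), G(d5,32), B(d5,30), D(d5,23), C(d2,22)
H→slot 5; F→slot 4; E→slot 2; A→slot 3; G→slot 1; B skipped; D skipped; C skipped.
Profit = 32 + 46 + 38 + 61 + 71 = 248

248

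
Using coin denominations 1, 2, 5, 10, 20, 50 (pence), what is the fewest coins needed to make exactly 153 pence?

5

153 − 3×50→3 − 1×2→1 − 1×1→0
Total coins = 3 + 1 + 1 = 5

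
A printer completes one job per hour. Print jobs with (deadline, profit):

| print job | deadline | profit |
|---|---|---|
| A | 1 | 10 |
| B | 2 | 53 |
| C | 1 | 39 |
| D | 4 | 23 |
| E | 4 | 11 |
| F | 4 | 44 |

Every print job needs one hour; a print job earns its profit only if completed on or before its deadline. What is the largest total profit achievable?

159

Sort by profit descending; place each in the latest free slot ≤ its deadline.
Profit order: B=53 F=44 C=39 D=23 E=11 A=10
Assign: B→slot 2, F→slot 4, C→slot 1, D→slot 3, E skipped, A skipped.
Slots: [1:C] [2:B] [3:D] [4:F]
Profit = 39 + 53 + 23 + 44 = 159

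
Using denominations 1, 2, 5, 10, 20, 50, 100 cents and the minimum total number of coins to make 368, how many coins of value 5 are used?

1

368 = 3×100 + 1×50 + 1×10 + 1×5 + 1×2 + 1×1
Count of 5: 1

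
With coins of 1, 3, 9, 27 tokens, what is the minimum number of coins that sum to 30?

30 = 1×27 + 1×3
Total coins = 1 + 1 = 2

2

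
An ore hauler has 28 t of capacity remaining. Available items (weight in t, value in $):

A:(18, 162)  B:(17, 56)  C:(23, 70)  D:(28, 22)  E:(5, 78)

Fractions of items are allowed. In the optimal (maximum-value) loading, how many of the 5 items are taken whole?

Ratios (sorted): E 15.60, A 9.00, B 3.29, C 3.04, D 0.79
take E (5 @ 78); take A (18 @ 162); take 5/17 of B → 16.47. Capacity used 28/28.
2 item(s) taken whole; one partial (take 5/17 of B).

2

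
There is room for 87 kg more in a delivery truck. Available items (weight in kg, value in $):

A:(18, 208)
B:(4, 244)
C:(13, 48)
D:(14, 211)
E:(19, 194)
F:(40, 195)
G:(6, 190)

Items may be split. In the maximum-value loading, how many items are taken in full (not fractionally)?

Greedy by value/weight ratio, highest first.
Ratios (sorted): B 61.00, G 31.67, D 15.07, A 11.56, E 10.21, F 4.88, C 3.69
take B (4 @ 244); take G (6 @ 190); take D (14 @ 211); take A (18 @ 208); take E (19 @ 194); take 26/40 of F → 126.75. Capacity used 87/87.
5 item(s) taken whole; one partial (take 26/40 of F).

5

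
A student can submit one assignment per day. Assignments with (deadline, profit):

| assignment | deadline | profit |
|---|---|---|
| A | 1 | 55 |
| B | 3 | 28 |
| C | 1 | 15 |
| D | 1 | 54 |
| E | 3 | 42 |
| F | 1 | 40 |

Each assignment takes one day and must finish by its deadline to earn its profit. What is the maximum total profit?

125

Profit order: A=55 D=54 E=42 F=40 B=28 C=15
Assign: A→slot 1, D skipped, E→slot 3, F skipped, B→slot 2, C skipped.
Slots: [1:A] [2:B] [3:E]
Profit = 55 + 28 + 42 = 125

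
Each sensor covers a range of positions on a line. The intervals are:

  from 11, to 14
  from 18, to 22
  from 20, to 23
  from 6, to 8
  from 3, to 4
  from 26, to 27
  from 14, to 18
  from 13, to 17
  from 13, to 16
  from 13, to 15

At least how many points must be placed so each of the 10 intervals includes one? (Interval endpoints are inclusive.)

Process intervals by earliest right end; each time one isn't hit yet, stab at its right endpoint.
By right end: [3,4]  [6,8]  [11,14]  [13,15]  [13,16]  [13,17]  [14,18]  [18,22]  [20,23]  [26,27]
[3,4] uncovered → point at 4; [6,8] uncovered → point at 8; [11,14] uncovered → point at 14; [18,22] uncovered → point at 22; [26,27] uncovered → point at 27.
Points: 4, 8, 14, 22, 27 (5 total).

5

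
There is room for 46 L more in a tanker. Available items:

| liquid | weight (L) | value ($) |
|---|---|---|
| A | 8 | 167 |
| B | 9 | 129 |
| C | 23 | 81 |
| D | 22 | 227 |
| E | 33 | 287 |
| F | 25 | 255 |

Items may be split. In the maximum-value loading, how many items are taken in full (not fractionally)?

Greedy by value/weight ratio, highest first.
Order: A (167/8=20.88) > B (129/9=14.33) > D (227/22=10.32) > F (255/25=10.20) > E (287/33=8.70) > C (81/23=3.52)
Fill: take A (8 @ 167) → take B (9 @ 129) → take D (22 @ 227) → take 7/25 of F → 71.40; 46/46 used.
3 item(s) taken whole; one partial (take 7/25 of F).

3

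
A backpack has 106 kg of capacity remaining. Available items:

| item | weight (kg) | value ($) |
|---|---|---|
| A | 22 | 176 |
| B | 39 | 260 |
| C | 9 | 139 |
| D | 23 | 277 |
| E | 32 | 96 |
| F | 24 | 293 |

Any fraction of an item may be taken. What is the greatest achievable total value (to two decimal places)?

Sort by value per unit weight and fill in that order.
Order: C (139/9=15.44) > F (293/24=12.21) > D (277/23=12.04) > A (176/22=8.00) > B (260/39=6.67) > E (96/32=3.00)
Fill: take C (9 @ 139) → take F (24 @ 293) → take D (23 @ 277) → take A (22 @ 176) → take 28/39 of B → 186.67; 106/106 used.
Total value = 1071.67

1071.67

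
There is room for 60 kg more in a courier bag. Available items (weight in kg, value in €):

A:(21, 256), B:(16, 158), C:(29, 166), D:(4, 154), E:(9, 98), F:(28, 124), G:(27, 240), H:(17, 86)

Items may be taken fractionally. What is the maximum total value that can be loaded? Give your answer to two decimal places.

754.89

Order: D (154/4=38.50) > A (256/21=12.19) > E (98/9=10.89) > B (158/16=9.88) > G (240/27=8.89) > C (166/29=5.72) > H (86/17=5.06) > F (124/28=4.43)
Fill: take D (4 @ 154) → take A (21 @ 256) → take E (9 @ 98) → take B (16 @ 158) → take 10/27 of G → 88.89; 60/60 used.
Total value = 754.89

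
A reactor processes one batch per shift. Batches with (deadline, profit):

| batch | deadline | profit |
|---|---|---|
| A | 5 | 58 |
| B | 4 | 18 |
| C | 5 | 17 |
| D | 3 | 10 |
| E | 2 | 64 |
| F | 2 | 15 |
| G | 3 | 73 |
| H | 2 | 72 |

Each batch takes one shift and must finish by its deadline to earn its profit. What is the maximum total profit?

Sort by profit descending; place each in the latest free slot ≤ its deadline.
Profit order: G=73 H=72 E=64 A=58 B=18 C=17 F=15 D=10
Assign: G→slot 3, H→slot 2, E→slot 1, A→slot 5, B→slot 4, C skipped, F skipped, D skipped.
Slots: [1:E] [2:H] [3:G] [4:B] [5:A]
Profit = 64 + 72 + 73 + 18 + 58 = 285

285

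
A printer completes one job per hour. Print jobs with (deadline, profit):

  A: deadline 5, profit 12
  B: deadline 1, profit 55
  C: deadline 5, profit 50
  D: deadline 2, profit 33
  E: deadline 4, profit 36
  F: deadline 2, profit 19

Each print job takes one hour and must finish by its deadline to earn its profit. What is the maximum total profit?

Take jobs in profit order; each goes to the latest open slot no later than its deadline.
Profit order: B=55 C=50 E=36 D=33 F=19 A=12
Assign: B→slot 1, C→slot 5, E→slot 4, D→slot 2, F skipped, A→slot 3.
Slots: [1:B] [2:D] [3:A] [4:E] [5:C]
Profit = 55 + 33 + 12 + 36 + 50 = 186

186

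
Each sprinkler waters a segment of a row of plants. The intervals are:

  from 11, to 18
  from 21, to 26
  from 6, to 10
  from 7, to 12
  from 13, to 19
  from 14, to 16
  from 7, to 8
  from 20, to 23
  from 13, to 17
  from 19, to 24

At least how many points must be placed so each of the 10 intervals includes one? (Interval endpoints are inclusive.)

3

Sorted: [7,8] [6,10] [7,12] [14,16] [13,17] [11,18] [13,19] [20,23] [19,24] [21,26]
{[7,8],[6,10],[7,12]} hit by 8; {[14,16],[13,17],[11,18],[13,19]} hit by 16; {[20,23],[19,24],[21,26]} hit by 23.
Points: 8, 16, 23 (3 total).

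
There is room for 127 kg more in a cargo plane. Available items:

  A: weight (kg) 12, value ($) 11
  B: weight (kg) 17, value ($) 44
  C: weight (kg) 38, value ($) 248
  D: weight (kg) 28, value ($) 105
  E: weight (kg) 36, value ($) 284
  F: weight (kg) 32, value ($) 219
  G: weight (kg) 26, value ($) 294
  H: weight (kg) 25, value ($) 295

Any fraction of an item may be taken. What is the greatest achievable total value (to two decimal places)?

Order: H (295/25=11.80) > G (294/26=11.31) > E (284/36=7.89) > F (219/32=6.84) > C (248/38=6.53) > D (105/28=3.75) > B (44/17=2.59) > A (11/12=0.92)
Fill: take H (25 @ 295) → take G (26 @ 294) → take E (36 @ 284) → take F (32 @ 219) → take 8/38 of C → 52.21; 127/127 used.
Total value = 1144.21

1144.21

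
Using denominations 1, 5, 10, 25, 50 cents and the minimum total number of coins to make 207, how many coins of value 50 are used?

4

Use the largest denomination that fits, subtract, and repeat.
207 − 4×50→7 − 1×5→2 − 2×1→0
Count of 50: 4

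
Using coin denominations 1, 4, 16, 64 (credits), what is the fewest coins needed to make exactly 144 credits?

Use the largest denomination that fits, subtract, and repeat.
144 = 2×64 + 1×16
Total coins = 2 + 1 = 3

3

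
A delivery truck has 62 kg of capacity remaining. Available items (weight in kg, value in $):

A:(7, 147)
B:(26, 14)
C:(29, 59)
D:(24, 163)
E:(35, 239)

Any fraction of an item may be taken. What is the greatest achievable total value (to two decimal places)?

521.83

Order: A (147/7=21.00) > E (239/35=6.83) > D (163/24=6.79) > C (59/29=2.03) > B (14/26=0.54)
Fill: take A (7 @ 147) → take E (35 @ 239) → take 20/24 of D → 135.83; 62/62 used.
Total value = 521.83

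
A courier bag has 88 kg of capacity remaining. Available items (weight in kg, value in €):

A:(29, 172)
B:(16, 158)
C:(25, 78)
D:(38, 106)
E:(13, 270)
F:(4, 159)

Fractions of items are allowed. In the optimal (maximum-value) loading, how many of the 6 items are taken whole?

Sort by value per unit weight and fill in that order.
Order: F (159/4=39.75) > E (270/13=20.77) > B (158/16=9.88) > A (172/29=5.93) > C (78/25=3.12) > D (106/38=2.79)
Fill: take F (4 @ 159) → take E (13 @ 270) → take B (16 @ 158) → take A (29 @ 172) → take C (25 @ 78) → take 1/38 of D → 2.79; 88/88 used.
5 item(s) taken whole; one partial (take 1/38 of D).

5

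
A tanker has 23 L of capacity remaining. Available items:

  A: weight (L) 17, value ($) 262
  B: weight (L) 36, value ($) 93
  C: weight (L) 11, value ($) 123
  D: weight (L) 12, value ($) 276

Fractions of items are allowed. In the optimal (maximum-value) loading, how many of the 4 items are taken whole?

1

Greedy by value/weight ratio, highest first.
Ratios (sorted): D 23.00, A 15.41, C 11.18, B 2.58
take D (12 @ 276); take 11/17 of A → 169.53. Capacity used 23/23.
1 item(s) taken whole; one partial (take 11/17 of A).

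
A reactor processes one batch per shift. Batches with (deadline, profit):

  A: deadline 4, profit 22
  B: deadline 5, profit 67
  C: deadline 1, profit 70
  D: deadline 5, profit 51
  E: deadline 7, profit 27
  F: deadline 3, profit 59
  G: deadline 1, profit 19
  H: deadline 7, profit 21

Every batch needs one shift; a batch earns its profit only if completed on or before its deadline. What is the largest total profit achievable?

317

Sort by profit descending; place each in the latest free slot ≤ its deadline.
By profit: C(d1,70), B(d5,67), F(d3,59), D(d5,51), E(d7,27), A(d4,22), H(d7,21), G(d1,19)
C→slot 1; B→slot 5; F→slot 3; D→slot 4; E→slot 7; A→slot 2; H→slot 6; G skipped.
Profit = 70 + 22 + 59 + 51 + 67 + 21 + 27 = 317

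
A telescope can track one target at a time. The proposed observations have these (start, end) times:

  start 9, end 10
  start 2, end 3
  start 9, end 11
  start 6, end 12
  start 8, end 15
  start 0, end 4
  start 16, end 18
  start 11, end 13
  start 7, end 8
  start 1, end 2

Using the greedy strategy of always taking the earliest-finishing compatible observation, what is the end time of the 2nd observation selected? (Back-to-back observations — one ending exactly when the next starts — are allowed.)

Sort by end time and greedily take each interval whose start is ≥ the last chosen end.
Sorted by end: (1,2)  (2,3)  (0,4)  (7,8)  (9,10)  (9,11)  (6,12)  (11,13)  (8,15)  (16,18)
take (1,2); take (2,3); take (7,8); take (9,10); skip (9,11); skip (6,12); take (11,13); take (16,18).
Selected: (1,2) (2,3) (7,8) (9,10) (11,13) (16,18)

3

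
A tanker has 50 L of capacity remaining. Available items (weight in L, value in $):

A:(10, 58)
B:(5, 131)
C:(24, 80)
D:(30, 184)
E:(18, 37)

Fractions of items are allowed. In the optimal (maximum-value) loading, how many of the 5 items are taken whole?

Greedy by value/weight ratio, highest first.
Order: B (131/5=26.20) > D (184/30=6.13) > A (58/10=5.80) > C (80/24=3.33) > E (37/18=2.06)
Fill: take B (5 @ 131) → take D (30 @ 184) → take A (10 @ 58) → take 5/24 of C → 16.67; 50/50 used.
3 item(s) taken whole; one partial (take 5/24 of C).

3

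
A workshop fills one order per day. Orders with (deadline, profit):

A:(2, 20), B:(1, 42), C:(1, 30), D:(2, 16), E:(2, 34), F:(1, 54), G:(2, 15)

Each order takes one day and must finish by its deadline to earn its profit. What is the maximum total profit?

88

By profit: F(d1,54), B(d1,42), E(d2,34), C(d1,30), A(d2,20), D(d2,16), G(d2,15)
F→slot 1; B skipped; E→slot 2; C skipped; A skipped; D skipped; G skipped.
Profit = 54 + 34 = 88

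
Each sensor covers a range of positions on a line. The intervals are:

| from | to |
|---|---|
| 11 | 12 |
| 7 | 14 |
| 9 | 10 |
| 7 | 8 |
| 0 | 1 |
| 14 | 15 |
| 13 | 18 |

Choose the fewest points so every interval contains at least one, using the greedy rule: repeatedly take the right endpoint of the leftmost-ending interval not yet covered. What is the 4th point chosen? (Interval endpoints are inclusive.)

12

By right end: [0,1]  [7,8]  [9,10]  [11,12]  [7,14]  [14,15]  [13,18]
[0,1] uncovered → point at 1; [7,8] uncovered → point at 8; [9,10] uncovered → point at 10; [11,12] uncovered → point at 12; [14,15] uncovered → point at 15.
Points: 1, 8, 10, 12, 15 (5 total).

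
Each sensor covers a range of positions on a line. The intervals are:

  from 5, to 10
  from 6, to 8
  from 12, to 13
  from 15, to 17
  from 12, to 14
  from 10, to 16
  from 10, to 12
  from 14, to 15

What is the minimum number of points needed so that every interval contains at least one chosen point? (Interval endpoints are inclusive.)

Sorted: [6,8] [5,10] [10,12] [12,13] [12,14] [14,15] [10,16] [15,17]
{[6,8],[5,10]} hit by 8; {[10,12],[12,13],[12,14]} hit by 12; {[14,15],[10,16],[15,17]} hit by 15.
Points: 8, 12, 15 (3 total).

3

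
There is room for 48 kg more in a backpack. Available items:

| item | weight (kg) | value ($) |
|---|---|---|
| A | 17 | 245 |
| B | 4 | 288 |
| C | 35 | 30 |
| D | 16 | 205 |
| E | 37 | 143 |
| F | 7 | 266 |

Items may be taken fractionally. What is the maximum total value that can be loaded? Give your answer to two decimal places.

1019.46

Order: B (288/4=72.00) > F (266/7=38.00) > A (245/17=14.41) > D (205/16=12.81) > E (143/37=3.86) > C (30/35=0.86)
Fill: take B (4 @ 288) → take F (7 @ 266) → take A (17 @ 245) → take D (16 @ 205) → take 4/37 of E → 15.46; 48/48 used.
Total value = 1019.46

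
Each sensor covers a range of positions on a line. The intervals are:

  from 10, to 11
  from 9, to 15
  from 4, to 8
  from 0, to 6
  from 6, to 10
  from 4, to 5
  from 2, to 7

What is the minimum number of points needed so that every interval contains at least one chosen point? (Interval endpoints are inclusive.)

2

Process intervals by earliest right end; each time one isn't hit yet, stab at its right endpoint.
Sorted: [4,5] [0,6] [2,7] [4,8] [6,10] [10,11] [9,15]
{[4,5],[0,6],[2,7],[4,8]} hit by 5; {[6,10],[10,11],[9,15]} hit by 10.
Points: 5, 10 (2 total).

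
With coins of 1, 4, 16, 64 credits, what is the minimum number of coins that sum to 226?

Greedy: take as many of the largest coin as possible, then repeat with the remainder.
226 − 3×64→34 − 2×16→2 − 2×1→0
Total coins = 3 + 2 + 2 = 7

7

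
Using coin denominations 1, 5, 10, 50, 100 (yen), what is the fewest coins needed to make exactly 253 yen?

6

Use the largest denomination that fits, subtract, and repeat.
253 = 2×100 + 1×50 + 3×1
Total coins = 2 + 1 + 3 = 6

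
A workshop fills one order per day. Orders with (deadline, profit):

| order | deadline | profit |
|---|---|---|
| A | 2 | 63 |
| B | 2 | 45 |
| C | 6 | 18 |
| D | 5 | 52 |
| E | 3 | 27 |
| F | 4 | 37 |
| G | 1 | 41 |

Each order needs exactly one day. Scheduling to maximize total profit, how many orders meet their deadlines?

Sort by profit descending; place each in the latest free slot ≤ its deadline.
By profit: A(d2,63), D(d5,52), B(d2,45), G(d1,41), F(d4,37), E(d3,27), C(d6,18)
A→slot 2; D→slot 5; B→slot 1; G skipped; F→slot 4; E→slot 3; C→slot 6.
6 of 7 scheduled.

6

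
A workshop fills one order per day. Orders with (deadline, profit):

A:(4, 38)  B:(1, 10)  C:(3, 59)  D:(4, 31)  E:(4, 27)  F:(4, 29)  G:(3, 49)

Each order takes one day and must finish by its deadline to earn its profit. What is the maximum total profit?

By profit: C(d3,59), G(d3,49), A(d4,38), D(d4,31), F(d4,29), E(d4,27), B(d1,10)
C→slot 3; G→slot 2; A→slot 4; D→slot 1; F skipped; E skipped; B skipped.
Profit = 31 + 49 + 59 + 38 = 177

177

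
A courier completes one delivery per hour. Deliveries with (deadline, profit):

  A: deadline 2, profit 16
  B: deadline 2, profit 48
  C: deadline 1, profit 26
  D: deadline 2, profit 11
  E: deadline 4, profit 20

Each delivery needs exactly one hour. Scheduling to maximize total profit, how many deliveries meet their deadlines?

Take jobs in profit order; each goes to the latest open slot no later than its deadline.
By profit: B(d2,48), C(d1,26), E(d4,20), A(d2,16), D(d2,11)
B→slot 2; C→slot 1; E→slot 4; A skipped; D skipped.
3 of 5 scheduled.

3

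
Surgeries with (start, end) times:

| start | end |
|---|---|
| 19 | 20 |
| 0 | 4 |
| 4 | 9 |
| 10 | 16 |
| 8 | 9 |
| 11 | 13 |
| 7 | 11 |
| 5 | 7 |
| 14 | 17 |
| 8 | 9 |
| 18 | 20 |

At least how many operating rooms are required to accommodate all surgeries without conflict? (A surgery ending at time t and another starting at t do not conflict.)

4

Events (time:±→running): 0:+→1 4:-→0 4:+→1 5:+→2 7:-→1 7:+→2 8:+→3 8:+→4 … peak 4.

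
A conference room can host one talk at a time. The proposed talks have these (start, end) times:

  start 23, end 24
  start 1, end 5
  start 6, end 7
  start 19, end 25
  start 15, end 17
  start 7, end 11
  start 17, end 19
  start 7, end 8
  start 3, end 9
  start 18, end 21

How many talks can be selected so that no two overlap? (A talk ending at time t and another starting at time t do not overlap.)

Sorted by end: (1,5)  (6,7)  (7,8)  (3,9)  (7,11)  (15,17)  (17,19)  (18,21)  (23,24)  (19,25)
take (1,5); take (6,7); take (7,8); take (15,17); take (17,19); take (23,24).
Selected 6 talks.

6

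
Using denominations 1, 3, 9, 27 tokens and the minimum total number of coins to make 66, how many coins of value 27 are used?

2

Use the largest denomination that fits, subtract, and repeat.
66 = 2×27 + 1×9 + 1×3
Count of 27: 2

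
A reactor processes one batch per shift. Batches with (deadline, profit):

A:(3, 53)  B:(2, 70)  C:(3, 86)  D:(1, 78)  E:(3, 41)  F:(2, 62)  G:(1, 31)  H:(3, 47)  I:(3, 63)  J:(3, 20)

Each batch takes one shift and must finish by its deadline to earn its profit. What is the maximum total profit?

234

Take jobs in profit order; each goes to the latest open slot no later than its deadline.
By profit: C(d3,86), D(d1,78), B(d2,70), I(d3,63), F(d2,62), A(d3,53), H(d3,47), E(d3,41), G(d1,31), J(d3,20)
C→slot 3; D→slot 1; B→slot 2; I skipped; F skipped; A skipped; H skipped; E skipped; G skipped; J skipped.
Profit = 78 + 70 + 86 = 234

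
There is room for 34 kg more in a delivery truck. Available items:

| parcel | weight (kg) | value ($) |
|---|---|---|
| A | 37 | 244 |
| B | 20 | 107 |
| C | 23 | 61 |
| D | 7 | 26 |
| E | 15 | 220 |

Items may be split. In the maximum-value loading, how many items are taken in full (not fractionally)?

1

Order: E (220/15=14.67) > A (244/37=6.59) > B (107/20=5.35) > D (26/7=3.71) > C (61/23=2.65)
Fill: take E (15 @ 220) → take 19/37 of A → 125.30; 34/34 used.
1 item(s) taken whole; one partial (take 19/37 of A).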